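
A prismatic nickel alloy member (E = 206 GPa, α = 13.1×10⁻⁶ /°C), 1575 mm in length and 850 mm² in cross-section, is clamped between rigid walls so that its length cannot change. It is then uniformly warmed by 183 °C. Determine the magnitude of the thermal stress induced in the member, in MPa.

σ ≈ 494 MPa (compressive)

With length fixed, the mechanical strain must cancel the thermal strain αΔT = 13.1×10⁻⁶ × 183 = 2397.3×10⁻⁶.
The stress required to suppress this strain is σ = Eε = 206×10³ × 2397.3×10⁻⁶ = 493.8 MPa, compressive since the member is trying to expand.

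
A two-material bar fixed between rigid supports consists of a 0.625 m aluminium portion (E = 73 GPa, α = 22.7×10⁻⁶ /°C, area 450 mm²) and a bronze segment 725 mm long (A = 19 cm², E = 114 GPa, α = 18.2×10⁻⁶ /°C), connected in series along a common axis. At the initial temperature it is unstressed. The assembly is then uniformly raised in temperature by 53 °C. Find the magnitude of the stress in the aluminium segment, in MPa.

σ ≈ 144 MPa (compressive)

If the supports were absent, the total length change would be Σ αᵢΔT Lᵢ = 22.7×10⁻⁶×53×625 + 18.2×10⁻⁶×53×725 = 1.451 mm.
The walls prevent any net length change, so an axial force P (same in every segment) develops. Compatibility: P · Σ Lᵢ/(AᵢEᵢ) = δ_free.
The series flexibility is Σ Lᵢ/(AᵢEᵢ) = 625/(450×73×10³) + 725/(1900×114×10³) = 2.237×10⁻⁵ mm/N.
Hence P = δ_free / Σ(L/AE) = 1.451/2.237×10⁻⁵ = 64.87 kN (compressive).
σ_{aluminium} = P / A = 64870 / 450 = 144.1 MPa.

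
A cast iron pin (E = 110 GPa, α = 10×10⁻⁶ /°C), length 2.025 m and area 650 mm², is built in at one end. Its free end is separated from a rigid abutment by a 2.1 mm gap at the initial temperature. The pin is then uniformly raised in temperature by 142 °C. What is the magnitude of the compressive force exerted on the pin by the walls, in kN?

P ≈ 27.4 kN

Free thermal elongation = αΔT L = 10×10⁻⁶ × 142 × 2025 = 2.875 mm.
This exceeds the 2.1 mm gap, so the wall pushes back. The portion of expansion that must be recovered elastically is δ_free − gap = 2.875 − 2.1 = 0.7755 mm.
That suppressed elongation corresponds to σ = E·Δ/L = 110×10³ × 0.7755/2025 = 42.13 MPa.
Force on the wall = σA = 42.13 × 650 mm² = 27.38 kN.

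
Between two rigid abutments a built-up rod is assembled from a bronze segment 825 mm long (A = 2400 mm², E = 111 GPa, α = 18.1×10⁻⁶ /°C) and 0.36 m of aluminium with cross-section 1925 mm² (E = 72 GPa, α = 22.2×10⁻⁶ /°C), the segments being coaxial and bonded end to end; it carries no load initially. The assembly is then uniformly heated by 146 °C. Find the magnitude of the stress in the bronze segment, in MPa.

σ ≈ 245 MPa (compressive)

If the supports were absent, the total length change would be Σ αᵢΔT Lᵢ = 18.1×10⁻⁶×146×825 + 22.2×10⁻⁶×146×360 = 3.347 mm.
The walls prevent any net length change, so an axial force P (same in every segment) develops. Compatibility: P · Σ Lᵢ/(AᵢEᵢ) = δ_free.
Σ Lᵢ/(AᵢEᵢ) = 825/(2400×111×10³) + 360/(1925×72×10³) = 5.694×10⁻⁶ mm/N.
P = 3.347 / 5.694×10⁻⁶ = 587800 N = 587.8 kN, compressive.
σ_{bronze} = P / A = 587800 / 2400 = 244.9 MPa.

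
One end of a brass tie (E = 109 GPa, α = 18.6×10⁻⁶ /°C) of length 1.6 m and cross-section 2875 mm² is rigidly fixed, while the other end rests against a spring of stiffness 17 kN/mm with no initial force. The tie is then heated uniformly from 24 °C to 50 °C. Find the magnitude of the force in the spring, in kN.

The unrestrained thermal change is αΔT L = 18.6×10⁻⁶ × 26 × 1600 = 0.7738 mm.
Let P be the compressive force at the spring. The tie shortens elastically by PL/(AE) and the spring compresses by P/k; together these equal δ_free.
So P = δ_free / [L/(AE) + 1/k] = 0.7738 / [ 1600/(2875×109×10³) + 1/(17×10³) ].
P = 0.7738 / 6.393×10⁻⁵ = 12100 N.

P ≈ 12.1 kN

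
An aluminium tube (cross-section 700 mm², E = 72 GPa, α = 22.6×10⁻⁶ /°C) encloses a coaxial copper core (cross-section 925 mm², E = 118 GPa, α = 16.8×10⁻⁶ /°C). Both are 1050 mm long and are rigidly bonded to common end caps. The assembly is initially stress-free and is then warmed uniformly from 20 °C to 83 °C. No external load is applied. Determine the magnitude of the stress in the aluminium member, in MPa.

σ ≈ 18 MPa (compressive)

The aluminium has the larger α, so on heating it would change length more than the copper if both were free. The rigid plates force a common final length, so the aluminium is put into compression and the copper into tension, with equal and opposite forces P (no external load).
Setting the final lengths equal and cancelling L: (α₁ − α₂)ΔT = P/(A₁E₁) + P/(A₂E₂).
|α₁ − α₂|·ΔT = 5.8×10⁻⁶ × 63 = 0.0003654.
1/(A₁E₁) + 1/(A₂E₂) = 1/(700×72×10³) + 1/(925×118×10³) = 2.9×10⁻⁸ N⁻¹.
P = 0.0003654 / 2.9×10⁻⁸ = 12600 N = 12.6 kN.
σ_{aluminium} = P/A₁ = 12600/700 = 18 MPa, compressive.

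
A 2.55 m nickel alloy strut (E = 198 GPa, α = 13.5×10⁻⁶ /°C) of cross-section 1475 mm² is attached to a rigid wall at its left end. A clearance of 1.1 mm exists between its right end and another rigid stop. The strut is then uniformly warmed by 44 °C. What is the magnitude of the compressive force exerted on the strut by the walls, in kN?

If the wall were absent the strut would grow by αΔT L = 13.5×10⁻⁶ × 44 × 2550 = 1.515 mm.
This exceeds the 1.1 mm gap, so the wall pushes back. The portion of expansion that must be recovered elastically is δ_free − gap = 1.515 − 1.1 = 0.4147 mm.
That suppressed elongation corresponds to σ = E·Δ/L = 198×10³ × 0.4147/2550 = 32.2 MPa.
P = σA = 32.2 × 1475 = 47.5 kN.

P ≈ 47.5 kN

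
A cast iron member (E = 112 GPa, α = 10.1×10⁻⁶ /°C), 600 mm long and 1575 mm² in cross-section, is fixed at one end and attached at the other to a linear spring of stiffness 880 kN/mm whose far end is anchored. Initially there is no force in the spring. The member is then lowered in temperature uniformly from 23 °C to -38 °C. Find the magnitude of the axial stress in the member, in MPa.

Free thermal contraction: δ_free = αΔT L = 10.1×10⁻⁶ × 61 × 600 = 0.3697 mm.
With a force P in the spring, the elastic change of the member is PL/(AE) and that of the spring is P/k; compatibility requires their sum to equal δ_free.
So P = δ_free / [L/(AE) + 1/k] = 0.3697 / [ 600/(1575×112×10³) + 1/(880×10³) ].
P = 0.3697 / 4.538×10⁻⁶ = 81460 N.
σ = P/A = 81460/1575 = 51.72 MPa.

σ ≈ 51.7 MPa (tensile)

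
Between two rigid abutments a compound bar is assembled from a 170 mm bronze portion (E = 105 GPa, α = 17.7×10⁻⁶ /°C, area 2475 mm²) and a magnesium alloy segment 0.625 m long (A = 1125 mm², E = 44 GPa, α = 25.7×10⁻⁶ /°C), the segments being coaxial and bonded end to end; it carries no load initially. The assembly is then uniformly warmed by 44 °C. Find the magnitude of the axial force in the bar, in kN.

P ≈ 63.2 kN (compressive)

With the walls removed the bar would change length by δ_free = Σ αᵢΔT Lᵢ = 17.7×10⁻⁶×44×170 + 25.7×10⁻⁶×44×625 = 0.8391 mm.
The rigid supports impose zero overall length change; the single axial force P common to all segments must satisfy P Σ Lᵢ/(AᵢEᵢ) = δ_free.
The series flexibility is Σ Lᵢ/(AᵢEᵢ) = 170/(2475×105×10³) + 625/(1125×44×10³) = 1.328×10⁻⁵ mm/N.
Hence P = δ_free / Σ(L/AE) = 0.8391/1.328×10⁻⁵ = 63.19 kN (compressive).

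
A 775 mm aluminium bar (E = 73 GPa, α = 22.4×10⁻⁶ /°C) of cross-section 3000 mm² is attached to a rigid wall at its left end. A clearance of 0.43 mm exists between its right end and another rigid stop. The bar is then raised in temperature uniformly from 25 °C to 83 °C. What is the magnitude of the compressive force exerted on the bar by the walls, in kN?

P ≈ 163 kN

If the wall were absent the bar would grow by αΔT L = 22.4×10⁻⁶ × 58 × 775 = 1.007 mm.
After closing the 0.43 mm clearance, 1.007 − 0.43 = 0.5769 mm of expansion remains to be suppressed by the wall.
That suppressed elongation corresponds to σ = E·Δ/L = 73×10³ × 0.5769/775 = 54.34 MPa.
Force on the wall = σA = 54.34 × 3000 mm² = 163 kN.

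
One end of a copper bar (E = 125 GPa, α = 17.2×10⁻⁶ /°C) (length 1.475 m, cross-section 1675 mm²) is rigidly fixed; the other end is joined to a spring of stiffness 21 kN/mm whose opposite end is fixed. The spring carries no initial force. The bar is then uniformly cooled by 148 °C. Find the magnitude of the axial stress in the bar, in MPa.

σ ≈ 41 MPa (tensile)

If the spring were absent the bar would shorten by αΔT L = 17.2×10⁻⁶ × 148 × 1475 = 3.755 mm.
Let P be the tensile force in the spring. The bar extends elastically by PL/(AE) and the spring stretches by P/k; together these equal δ_free.
So P = δ_free / [L/(AE) + 1/k] = 3.755 / [ 1475/(1675×125×10³) + 1/(21×10³) ].
P = 3.755 / 5.466×10⁻⁵ = 68690 N.
σ = P/A = 68690/1675 = 41.01 MPa.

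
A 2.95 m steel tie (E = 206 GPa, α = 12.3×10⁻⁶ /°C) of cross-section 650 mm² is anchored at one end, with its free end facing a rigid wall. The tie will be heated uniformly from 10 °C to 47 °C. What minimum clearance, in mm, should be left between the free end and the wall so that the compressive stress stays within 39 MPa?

Free expansion if unrestrained: δ_free = αΔT L = 12.3×10⁻⁶ × 37 × 2950 = 1.343 mm.
At the allowable stress the elastic shortening the wall may impose is σL/E = 39 × 2950 / (206×10³) = 0.5585 mm.
So the gap has to take up the difference, g_min = δ_free − σL/E = 1.343 − 0.5585 = 0.784 mm.

g ≈ 0.784 mm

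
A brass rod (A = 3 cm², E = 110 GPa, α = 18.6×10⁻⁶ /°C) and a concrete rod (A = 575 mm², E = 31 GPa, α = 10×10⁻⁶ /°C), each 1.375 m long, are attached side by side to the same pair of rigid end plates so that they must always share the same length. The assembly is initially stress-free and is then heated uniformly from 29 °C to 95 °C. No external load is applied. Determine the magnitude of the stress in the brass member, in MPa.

σ ≈ 21.9 MPa (compressive)

The brass has the larger α, so on heating it would change length more than the concrete if both were free. The rigid plates force a common final length, so the brass is put into compression and the concrete into tension, with equal and opposite forces P (no external load).
Setting the final lengths equal and cancelling L: (α₁ − α₂)ΔT = P/(A₁E₁) + P/(A₂E₂).
|α₁ − α₂|·ΔT = 8.6×10⁻⁶ × 66 = 0.0005676.
1/(A₁E₁) + 1/(A₂E₂) = 1/(300×110×10³) + 1/(575×31×10³) = 8.64×10⁻⁸ N⁻¹.
P = 0.0005676 / 8.64×10⁻⁸ = 6569 N = 6.569 kN.
σ_{brass} = P/A₁ = 6569/300 = 21.9 MPa, compressive.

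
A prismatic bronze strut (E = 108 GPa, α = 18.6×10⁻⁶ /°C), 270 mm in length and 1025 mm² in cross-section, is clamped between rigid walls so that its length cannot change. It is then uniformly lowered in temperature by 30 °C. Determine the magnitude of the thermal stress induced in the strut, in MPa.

Because both ends are immovable the net strain is zero, and the suppressed thermal strain is αΔT = 18.6×10⁻⁶ × 30 = 558×10⁻⁶.
Hence σ = E·αΔT = 108×10³ × 558×10⁻⁶ = 60.26 MPa, tensile.

σ ≈ 60.3 MPa (tensile)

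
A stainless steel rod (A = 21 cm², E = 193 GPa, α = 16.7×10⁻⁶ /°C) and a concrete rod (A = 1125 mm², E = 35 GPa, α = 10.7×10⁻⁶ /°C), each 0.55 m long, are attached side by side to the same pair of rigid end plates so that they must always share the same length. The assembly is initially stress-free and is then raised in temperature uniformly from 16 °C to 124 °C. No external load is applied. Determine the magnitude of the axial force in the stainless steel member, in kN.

P ≈ 23.3 kN (compressive in the stainless steel)

Equilibrium of a rigid end plate with no external load gives equal and opposite internal forces ±P in the two members. Since α_{stainless steel} > α_{concrete}, heating drives the stainless steel into compression and the concrete into tension.
Equating the net (thermal + elastic) strains gives |α₁ − α₂|·ΔT = P·[1/(A₁E₁) + 1/(A₂E₂)].
|α₁ − α₂|·ΔT = 6×10⁻⁶ × 108 = 0.000648.
1/(A₁E₁) + 1/(A₂E₂) = 1/(2100×193×10³) + 1/(1125×35×10³) = 2.786×10⁻⁸ N⁻¹.
So P = 0.000648 / 2.786×10⁻⁸ = 23.26 kN.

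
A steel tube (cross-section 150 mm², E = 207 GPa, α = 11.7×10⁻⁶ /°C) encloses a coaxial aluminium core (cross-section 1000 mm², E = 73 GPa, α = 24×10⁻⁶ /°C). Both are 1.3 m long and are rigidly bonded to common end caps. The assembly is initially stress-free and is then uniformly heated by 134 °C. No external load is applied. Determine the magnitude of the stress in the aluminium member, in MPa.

σ ≈ 35.9 MPa (compressive)

Both members must finish at the same length. With the larger α, the aluminium tends to over-expand; the plates restrain it, putting the aluminium in compression and the steel in tension. With no external load the two internal forces are equal and opposite, magnitude P.
Equating the net (thermal + elastic) strains gives |α₁ − α₂|·ΔT = P·[1/(A₁E₁) + 1/(A₂E₂)].
|α₁ − α₂|·ΔT = 12.3×10⁻⁶ × 134 = 0.001648.
1/(A₁E₁) + 1/(A₂E₂) = 1/(150×207×10³) + 1/(1000×73×10³) = 4.59×10⁻⁸ N⁻¹.
So P = 0.001648 / 4.59×10⁻⁸ = 35.9 kN.
σ_{aluminium} = P/A₂ = 35900/1000 = 35.9 MPa, compressive.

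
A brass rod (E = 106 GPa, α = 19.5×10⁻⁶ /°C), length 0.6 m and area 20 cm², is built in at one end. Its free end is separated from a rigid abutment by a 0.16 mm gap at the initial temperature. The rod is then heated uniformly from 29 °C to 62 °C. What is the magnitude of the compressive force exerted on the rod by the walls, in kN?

P ≈ 79.9 kN

Unrestrained expansion: δ_free = αΔT L = 19.5×10⁻⁶ × 33 × 600 = 0.3861 mm.
After closing the 0.16 mm clearance, 0.3861 − 0.16 = 0.2261 mm of expansion remains to be suppressed by the wall.
Compatibility: PL/(AE) = 0.2261 mm, so σ = P/A = E × (0.2261/600) = 39.94 MPa.
P = σA = 39.94 × 2000 = 79.89 kN.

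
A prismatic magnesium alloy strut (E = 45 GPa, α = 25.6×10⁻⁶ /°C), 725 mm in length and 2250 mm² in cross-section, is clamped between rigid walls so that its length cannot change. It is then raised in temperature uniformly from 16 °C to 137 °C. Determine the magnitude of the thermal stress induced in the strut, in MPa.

Because both ends are immovable the net strain is zero, and the suppressed thermal strain is αΔT = 25.6×10⁻⁶ × 121 = 3097.6×10⁻⁶.
σ = EαΔT = 45×10³ × 25.6×10⁻⁶ × 121 = 139.4 MPa (compressive; the strut is trying to expand).

σ ≈ 139 MPa (compressive)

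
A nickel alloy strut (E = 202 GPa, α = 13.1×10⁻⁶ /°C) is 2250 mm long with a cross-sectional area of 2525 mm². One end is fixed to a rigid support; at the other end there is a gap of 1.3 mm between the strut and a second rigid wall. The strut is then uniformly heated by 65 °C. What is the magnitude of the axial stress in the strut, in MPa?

σ ≈ 55.3 MPa (compressive)

If the wall were absent the strut would grow by αΔT L = 13.1×10⁻⁶ × 65 × 2250 = 1.916 mm.
The gap closes (δ_free > 1.3 mm) and the wall then resists a further 1.916 − 1.3 = 0.6159 mm of expansion.
That suppressed elongation corresponds to σ = E·Δ/L = 202×10³ × 0.6159/2250 = 55.29 MPa.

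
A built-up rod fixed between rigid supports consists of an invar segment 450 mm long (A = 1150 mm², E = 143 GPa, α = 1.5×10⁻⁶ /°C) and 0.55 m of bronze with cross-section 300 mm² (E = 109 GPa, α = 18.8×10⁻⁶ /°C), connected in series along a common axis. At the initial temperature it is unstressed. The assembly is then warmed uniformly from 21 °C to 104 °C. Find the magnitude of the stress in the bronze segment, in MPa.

σ ≈ 156 MPa (compressive)

Free thermal expansion of the whole bar: Σ αᵢΔT Lᵢ = 1.5×10⁻⁶×83×450 + 18.8×10⁻⁶×83×550 = 0.9142 mm.
The walls prevent any net length change, so an axial force P (same in every segment) develops. Compatibility: P · Σ Lᵢ/(AᵢEᵢ) = δ_free.
The series flexibility is Σ Lᵢ/(AᵢEᵢ) = 450/(1150×143×10³) + 550/(300×109×10³) = 1.956×10⁻⁵ mm/N.
So P = 0.9142 / 1.956×10⁻⁵ = 46.75 kN, compressive.
σ_{bronze} = P / A = 46750 / 300 = 155.8 MPa.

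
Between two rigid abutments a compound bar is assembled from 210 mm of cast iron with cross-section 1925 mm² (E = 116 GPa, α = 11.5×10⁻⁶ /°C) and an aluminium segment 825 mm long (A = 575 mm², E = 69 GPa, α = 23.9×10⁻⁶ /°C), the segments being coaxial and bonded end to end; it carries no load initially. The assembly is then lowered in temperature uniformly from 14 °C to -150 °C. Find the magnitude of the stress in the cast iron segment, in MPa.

σ ≈ 86.8 MPa (tensile)

Free thermal contraction of the whole bar: Σ αᵢΔT Lᵢ = 11.5×10⁻⁶×164×210 + 23.9×10⁻⁶×164×825 = 3.63 mm.
The walls prevent any net length change, so an axial force P (same in every segment) develops. Compatibility: P · Σ Lᵢ/(AᵢEᵢ) = δ_free.
The series flexibility is Σ Lᵢ/(AᵢEᵢ) = 210/(1925×116×10³) + 825/(575×69×10³) = 2.173×10⁻⁵ mm/N.
Hence P = δ_free / Σ(L/AE) = 3.63/2.173×10⁻⁵ = 167 kN (tensile).
σ_{cast iron} = P / A = 167000 / 1925 = 86.76 MPa.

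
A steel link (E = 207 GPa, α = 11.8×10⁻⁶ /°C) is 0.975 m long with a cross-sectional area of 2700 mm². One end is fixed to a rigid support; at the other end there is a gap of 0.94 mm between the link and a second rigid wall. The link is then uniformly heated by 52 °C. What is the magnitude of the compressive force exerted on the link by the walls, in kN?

If the wall were absent the link would grow by αΔT L = 11.8×10⁻⁶ × 52 × 975 = 0.5983 mm.
Since δ_free = 0.598 mm is less than the 0.94 mm gap, the link never touches the wall. No axial force develops.

P ≈ 0 kN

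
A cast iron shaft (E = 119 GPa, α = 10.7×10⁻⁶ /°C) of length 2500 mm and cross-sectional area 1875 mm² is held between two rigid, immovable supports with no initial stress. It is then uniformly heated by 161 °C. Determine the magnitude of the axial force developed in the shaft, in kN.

P ≈ 384 kN (compressive)

The ends cannot move, so σ = EαΔT = 119×10³ × 10.7×10⁻⁶ × 161 = 205 MPa.
Then P = σA = 205 × 1875 mm² = 384.4 kN, compressive.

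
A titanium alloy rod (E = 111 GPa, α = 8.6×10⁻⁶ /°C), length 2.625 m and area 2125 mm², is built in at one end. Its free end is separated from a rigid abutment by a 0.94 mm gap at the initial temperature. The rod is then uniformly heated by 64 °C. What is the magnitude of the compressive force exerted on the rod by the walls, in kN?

Unrestrained expansion: δ_free = αΔT L = 8.6×10⁻⁶ × 64 × 2625 = 1.445 mm.
After closing the 0.94 mm clearance, 1.445 − 0.94 = 0.5048 mm of expansion remains to be suppressed by the wall.
That suppressed elongation corresponds to σ = E·Δ/L = 111×10³ × 0.5048/2625 = 21.35 MPa.
P = σA = 21.35 × 2125 = 45.36 kN.

P ≈ 45.4 kN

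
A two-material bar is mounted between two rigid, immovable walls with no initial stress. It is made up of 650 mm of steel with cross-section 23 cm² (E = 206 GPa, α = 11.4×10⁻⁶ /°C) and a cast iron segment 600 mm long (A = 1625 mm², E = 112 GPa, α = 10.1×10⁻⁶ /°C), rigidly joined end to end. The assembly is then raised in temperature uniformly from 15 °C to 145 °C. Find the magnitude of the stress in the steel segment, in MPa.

σ ≈ 163 MPa (compressive)

Free thermal expansion of the whole bar: Σ αᵢΔT Lᵢ = 11.4×10⁻⁶×130×650 + 10.1×10⁻⁶×130×600 = 1.751 mm.
Since the ends are fixed, an axial force P builds up, equal in every segment, with P · Σ Lᵢ/(AᵢEᵢ) = δ_free.
Σ Lᵢ/(AᵢEᵢ) = 650/(2300×206×10³) + 600/(1625×112×10³) = 4.669×10⁻⁶ mm/N.
So P = 1.751 / 4.669×10⁻⁶ = 375.1 kN, compressive.
σ_{steel} = P / A = 375100 / 2300 = 163.1 MPa.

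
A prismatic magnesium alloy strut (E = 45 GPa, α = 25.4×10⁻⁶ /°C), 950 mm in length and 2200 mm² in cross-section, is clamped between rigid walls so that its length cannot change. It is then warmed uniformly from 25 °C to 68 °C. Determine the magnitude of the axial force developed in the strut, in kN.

With zero net strain, σ = E·αΔT = 45 GPa × 25.4×10⁻⁶ × 43 = 49.15 MPa.
Axial force P = σA = 49.15 × 2200 = 108100 N = 108.1 kN, compressive.

P ≈ 108 kN (compressive)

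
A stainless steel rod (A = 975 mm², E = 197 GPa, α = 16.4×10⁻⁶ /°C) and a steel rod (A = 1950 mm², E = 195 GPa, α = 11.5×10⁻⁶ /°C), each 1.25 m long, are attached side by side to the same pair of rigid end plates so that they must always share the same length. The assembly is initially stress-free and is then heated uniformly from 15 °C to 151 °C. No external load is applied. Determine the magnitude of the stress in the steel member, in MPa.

Both members must finish at the same length. With the larger α, the stainless steel tends to over-expand; the plates restrain it, putting the stainless steel in compression and the steel in tension. With no external load the two internal forces are equal and opposite, magnitude P.
Compatibility of the two members (thermal + elastic change equal): (α₁ − α₂)ΔT = P·[1/(A₁E₁) + 1/(A₂E₂)].
|α₁ − α₂|·ΔT = 4.9×10⁻⁶ × 136 = 0.0006664.
1/(A₁E₁) + 1/(A₂E₂) = 1/(975×197×10³) + 1/(1950×195×10³) = 7.836×10⁻⁹ N⁻¹.
P = 0.0006664 / 7.836×10⁻⁹ = 85040 N = 85.04 kN.
σ_{steel} = P/A₂ = 85040/1950 = 43.61 MPa, tensile.

σ ≈ 43.6 MPa (tensile)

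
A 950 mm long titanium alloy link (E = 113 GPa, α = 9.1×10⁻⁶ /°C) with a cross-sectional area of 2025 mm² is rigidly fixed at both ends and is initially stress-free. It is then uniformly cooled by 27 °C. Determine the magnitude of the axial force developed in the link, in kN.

The ends cannot move, so σ = EαΔT = 113×10³ × 9.1×10⁻⁶ × 27 = 27.76 MPa.
Then P = σA = 27.76 × 2025 mm² = 56.22 kN, tensile.

P ≈ 56.2 kN (tensile)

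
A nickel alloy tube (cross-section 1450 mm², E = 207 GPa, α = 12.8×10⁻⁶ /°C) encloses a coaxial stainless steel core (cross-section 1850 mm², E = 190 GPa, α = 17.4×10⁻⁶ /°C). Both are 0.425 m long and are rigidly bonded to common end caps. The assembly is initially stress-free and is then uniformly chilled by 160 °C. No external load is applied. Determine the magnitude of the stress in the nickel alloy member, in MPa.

σ ≈ 82.2 MPa (compressive)

Equilibrium of a rigid end plate with no external load gives equal and opposite internal forces ±P in the two members. Since α_{stainless steel} > α_{nickel alloy}, cooling drives the stainless steel into tension and the nickel alloy into compression.
Equating the net (thermal + elastic) strains gives |α₁ − α₂|·ΔT = P·[1/(A₁E₁) + 1/(A₂E₂)].
|α₁ − α₂|·ΔT = 4.6×10⁻⁶ × 160 = 0.000736.
1/(A₁E₁) + 1/(A₂E₂) = 1/(1450×207×10³) + 1/(1850×190×10³) = 6.177×10⁻⁹ N⁻¹.
So P = 0.000736 / 6.177×10⁻⁹ = 119.2 kN.
σ_{nickel alloy} = P/A₁ = 119200/1450 = 82.18 MPa, compressive.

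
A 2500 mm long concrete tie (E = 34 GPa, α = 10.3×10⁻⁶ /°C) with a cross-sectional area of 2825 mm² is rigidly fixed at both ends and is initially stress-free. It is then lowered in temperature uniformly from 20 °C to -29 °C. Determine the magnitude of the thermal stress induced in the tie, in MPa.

σ ≈ 17.2 MPa (tensile)

With length fixed, the mechanical strain must cancel the thermal strain αΔT = 10.3×10⁻⁶ × 49 = 504.7×10⁻⁶.
Hence σ = E·αΔT = 34×10³ × 504.7×10⁻⁶ = 17.16 MPa, tensile.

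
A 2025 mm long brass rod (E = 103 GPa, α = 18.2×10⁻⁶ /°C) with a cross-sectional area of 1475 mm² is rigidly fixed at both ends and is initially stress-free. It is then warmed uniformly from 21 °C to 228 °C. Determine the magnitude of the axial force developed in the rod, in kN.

P ≈ 572 kN (compressive)

Full restraint means ε = 0, so the stress is σ = EαΔT = 103×10³ × 18.2×10⁻⁶ × 207 = 388 MPa.
Axial force P = σA = 388 × 1475 = 572400 N = 572.4 kN, compressive.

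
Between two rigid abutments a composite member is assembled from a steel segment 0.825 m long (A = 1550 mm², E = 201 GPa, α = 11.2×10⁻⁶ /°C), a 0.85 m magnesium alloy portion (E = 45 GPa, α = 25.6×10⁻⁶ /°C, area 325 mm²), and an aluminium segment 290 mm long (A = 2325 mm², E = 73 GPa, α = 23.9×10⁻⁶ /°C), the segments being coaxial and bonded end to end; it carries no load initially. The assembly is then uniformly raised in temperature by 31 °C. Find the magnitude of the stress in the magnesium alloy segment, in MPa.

σ ≈ 57.9 MPa (compressive)

Free thermal expansion of the whole bar: Σ αᵢΔT Lᵢ = 11.2×10⁻⁶×31×825 + 25.6×10⁻⁶×31×850 + 23.9×10⁻⁶×31×290 = 1.176 mm.
The rigid supports impose zero overall length change; the single axial force P common to all segments must satisfy P Σ Lᵢ/(AᵢEᵢ) = δ_free.
Σ Lᵢ/(AᵢEᵢ) = 825/(1550×201×10³) + 850/(325×45×10³) + 290/(2325×73×10³) = 6.248×10⁻⁵ mm/N.
So P = 1.176 / 6.248×10⁻⁵ = 18.82 kN, compressive.
σ_{magnesium alloy} = P / A = 18820 / 325 = 57.91 MPa.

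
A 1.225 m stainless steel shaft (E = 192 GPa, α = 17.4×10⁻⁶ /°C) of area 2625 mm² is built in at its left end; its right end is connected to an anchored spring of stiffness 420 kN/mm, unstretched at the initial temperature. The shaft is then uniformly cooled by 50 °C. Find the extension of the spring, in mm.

If the spring were absent the shaft would shorten by αΔT L = 17.4×10⁻⁶ × 50 × 1225 = 1.066 mm.
Let P be the tensile force in the spring. The shaft extends elastically by PL/(AE) and the spring stretches by P/k; together these equal δ_free.
P [ L/(AE) + 1/k ] = δ_free → P [ 1225/(2625×192×10³) + 1/(420×10³) ] = 1.066.
P = 1.066 / 4.812×10⁻⁶ = 221500 N.
Spring extension = P/k = 221500/(420×10³) = 0.5274 mm.

δ ≈ 0.527 mm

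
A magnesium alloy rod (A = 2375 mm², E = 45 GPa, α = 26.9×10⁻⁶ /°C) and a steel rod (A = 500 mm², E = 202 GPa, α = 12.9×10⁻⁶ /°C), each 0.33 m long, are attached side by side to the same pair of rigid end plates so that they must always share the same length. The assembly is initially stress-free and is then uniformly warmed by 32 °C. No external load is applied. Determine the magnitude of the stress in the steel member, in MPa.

σ ≈ 46.5 MPa (tensile)

Equilibrium of a rigid end plate with no external load gives equal and opposite internal forces ±P in the two members. Since α_{magnesium alloy} > α_{steel}, heating drives the magnesium alloy into compression and the steel into tension.
Setting the final lengths equal and cancelling L: (α₁ − α₂)ΔT = P/(A₁E₁) + P/(A₂E₂).
|α₁ − α₂|·ΔT = 14×10⁻⁶ × 32 = 0.000448.
1/(A₁E₁) + 1/(A₂E₂) = 1/(2375×45×10³) + 1/(500×202×10³) = 1.926×10⁻⁸ N⁻¹.
So P = 0.000448 / 1.926×10⁻⁸ = 23.26 kN.
σ_{steel} = P/A₂ = 23260/500 = 46.53 MPa, tensile.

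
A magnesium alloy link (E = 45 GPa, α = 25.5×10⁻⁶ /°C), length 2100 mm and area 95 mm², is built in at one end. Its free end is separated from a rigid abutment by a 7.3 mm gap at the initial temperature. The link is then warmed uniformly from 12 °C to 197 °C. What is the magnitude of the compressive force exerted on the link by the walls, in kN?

Unrestrained expansion: δ_free = αΔT L = 25.5×10⁻⁶ × 185 × 2100 = 9.907 mm.
The gap closes (δ_free > 7.3 mm) and the wall then resists a further 9.907 − 7.3 = 2.607 mm of expansion.
So σ = E(δ_free − g)/L = 45×10³ × 2.607/2100 = 55.86 MPa.
P = σA = 55.86 × 95 = 5.307 kN.

P ≈ 5.31 kN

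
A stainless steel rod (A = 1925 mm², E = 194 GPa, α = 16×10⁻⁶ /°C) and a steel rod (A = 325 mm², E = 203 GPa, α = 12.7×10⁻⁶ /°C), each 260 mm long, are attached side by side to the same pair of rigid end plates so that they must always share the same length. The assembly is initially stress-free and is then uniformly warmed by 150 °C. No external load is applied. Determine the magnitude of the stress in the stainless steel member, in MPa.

σ ≈ 14.4 MPa (compressive)

Both members must finish at the same length. With the larger α, the stainless steel tends to over-expand; the plates restrain it, putting the stainless steel in compression and the steel in tension. With no external load the two internal forces are equal and opposite, magnitude P.
Equating the net (thermal + elastic) strains gives |α₁ − α₂|·ΔT = P·[1/(A₁E₁) + 1/(A₂E₂)].
|α₁ − α₂|·ΔT = 3.3×10⁻⁶ × 150 = 0.000495.
1/(A₁E₁) + 1/(A₂E₂) = 1/(1925×194×10³) + 1/(325×203×10³) = 1.783×10⁻⁸ N⁻¹.
P = 0.000495 / 1.783×10⁻⁸ = 27750 N = 27.75 kN.
σ_{stainless steel} = P/A₁ = 27750/1925 = 14.42 MPa, compressive.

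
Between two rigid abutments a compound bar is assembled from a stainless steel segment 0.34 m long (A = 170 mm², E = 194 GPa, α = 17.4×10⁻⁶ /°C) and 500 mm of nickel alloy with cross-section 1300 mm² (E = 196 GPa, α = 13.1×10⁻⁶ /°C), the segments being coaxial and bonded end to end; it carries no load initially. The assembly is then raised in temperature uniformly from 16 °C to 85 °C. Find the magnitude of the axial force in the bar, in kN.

With the walls removed the bar would change length by δ_free = Σ αᵢΔT Lᵢ = 17.4×10⁻⁶×69×340 + 13.1×10⁻⁶×69×500 = 0.8602 mm.
The walls prevent any net length change, so an axial force P (same in every segment) develops. Compatibility: P · Σ Lᵢ/(AᵢEᵢ) = δ_free.
The series flexibility is Σ Lᵢ/(AᵢEᵢ) = 340/(170×194×10³) + 500/(1300×196×10³) = 1.227×10⁻⁵ mm/N.
So P = 0.8602 / 1.227×10⁻⁵ = 70.09 kN, compressive.

P ≈ 70.1 kN (compressive)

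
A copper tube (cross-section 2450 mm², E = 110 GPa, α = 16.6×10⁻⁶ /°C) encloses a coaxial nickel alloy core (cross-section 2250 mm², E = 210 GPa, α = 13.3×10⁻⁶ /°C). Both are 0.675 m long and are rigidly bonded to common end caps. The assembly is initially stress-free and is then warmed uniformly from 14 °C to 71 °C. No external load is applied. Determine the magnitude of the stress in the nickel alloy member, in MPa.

The copper has the larger α, so on heating it would change length more than the nickel alloy if both were free. The rigid plates force a common final length, so the copper is put into compression and the nickel alloy into tension, with equal and opposite forces P (no external load).
Compatibility of the two members (thermal + elastic change equal): (α₁ − α₂)ΔT = P·[1/(A₁E₁) + 1/(A₂E₂)].
|α₁ − α₂|·ΔT = 3.3×10⁻⁶ × 57 = 0.0001881.
1/(A₁E₁) + 1/(A₂E₂) = 1/(2450×110×10³) + 1/(2250×210×10³) = 5.827×10⁻⁹ N⁻¹.
So P = 0.0001881 / 5.827×10⁻⁹ = 32.28 kN.
σ_{nickel alloy} = P/A₂ = 32280/2250 = 14.35 MPa, tensile.

σ ≈ 14.3 MPa (tensile)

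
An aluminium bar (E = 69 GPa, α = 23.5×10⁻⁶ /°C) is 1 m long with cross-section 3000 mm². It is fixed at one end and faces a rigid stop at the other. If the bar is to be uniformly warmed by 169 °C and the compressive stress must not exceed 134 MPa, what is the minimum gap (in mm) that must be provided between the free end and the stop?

g ≈ 2.03 mm

Free expansion if unrestrained: δ_free = αΔT L = 23.5×10⁻⁶ × 169 × 1000 = 3.971 mm.
A stress of 134 MPa corresponds to the wall pushing the bar back by σL/E = 134×1000/(69×10³) = 1.942 mm.
The gap must absorb the remainder: g_min = 3.971 − 1.942 = 2.029 mm.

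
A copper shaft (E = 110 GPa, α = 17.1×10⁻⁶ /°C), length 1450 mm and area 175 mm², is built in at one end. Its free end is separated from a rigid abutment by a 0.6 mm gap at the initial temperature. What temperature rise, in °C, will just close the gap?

ΔT ≈ 24.2 °C

The gap closes when αΔT L = 0.6 mm, since the shaft is still unstressed at that instant.
ΔT = 0.6 / (17.1×10⁻⁶ × 1450) = 24.2 °C.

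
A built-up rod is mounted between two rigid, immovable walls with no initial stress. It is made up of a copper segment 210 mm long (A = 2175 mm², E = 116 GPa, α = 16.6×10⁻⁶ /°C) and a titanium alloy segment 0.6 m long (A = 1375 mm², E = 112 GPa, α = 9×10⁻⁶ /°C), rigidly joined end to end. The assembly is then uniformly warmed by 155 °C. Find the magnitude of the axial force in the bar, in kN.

P ≈ 291 kN (compressive)

If the supports were absent, the total length change would be Σ αᵢΔT Lᵢ = 16.6×10⁻⁶×155×210 + 9×10⁻⁶×155×600 = 1.377 mm.
The rigid supports impose zero overall length change; the single axial force P common to all segments must satisfy P Σ Lᵢ/(AᵢEᵢ) = δ_free.
Σ Lᵢ/(AᵢEᵢ) = 210/(2175×116×10³) + 600/(1375×112×10³) = 4.728×10⁻⁶ mm/N.
P = 1.377 / 4.728×10⁻⁶ = 291300 N = 291.3 kN, compressive.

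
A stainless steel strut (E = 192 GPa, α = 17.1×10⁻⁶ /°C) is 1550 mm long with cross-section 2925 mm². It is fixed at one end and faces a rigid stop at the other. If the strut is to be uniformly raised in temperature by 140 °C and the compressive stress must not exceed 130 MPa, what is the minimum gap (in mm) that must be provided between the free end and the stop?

Free expansion if unrestrained: δ_free = αΔT L = 17.1×10⁻⁶ × 140 × 1550 = 3.711 mm.
At the allowable stress the elastic shortening the wall may impose is σL/E = 130 × 1550 / (192×10³) = 1.049 mm.
So the gap has to take up the difference, g_min = δ_free − σL/E = 3.711 − 1.049 = 2.661 mm.

g ≈ 2.66 mm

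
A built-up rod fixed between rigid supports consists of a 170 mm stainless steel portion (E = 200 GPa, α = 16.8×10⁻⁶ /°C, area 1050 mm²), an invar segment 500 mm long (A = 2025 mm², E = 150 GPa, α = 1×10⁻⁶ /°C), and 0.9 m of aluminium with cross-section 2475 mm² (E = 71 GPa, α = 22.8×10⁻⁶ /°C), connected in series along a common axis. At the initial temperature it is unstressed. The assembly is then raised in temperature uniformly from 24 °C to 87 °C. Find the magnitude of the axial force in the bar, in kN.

P ≈ 199 kN (compressive)

Free thermal expansion of the whole bar: Σ αᵢΔT Lᵢ = 16.8×10⁻⁶×63×170 + 1×10⁻⁶×63×500 + 22.8×10⁻⁶×63×900 = 1.504 mm.
The walls prevent any net length change, so an axial force P (same in every segment) develops. Compatibility: P · Σ Lᵢ/(AᵢEᵢ) = δ_free.
Σ Lᵢ/(AᵢEᵢ) = 170/(1050×200×10³) + 500/(2025×150×10³) + 900/(2475×71×10³) = 7.577×10⁻⁶ mm/N.
P = 1.504 / 7.577×10⁻⁶ = 198500 N = 198.5 kN, compressive.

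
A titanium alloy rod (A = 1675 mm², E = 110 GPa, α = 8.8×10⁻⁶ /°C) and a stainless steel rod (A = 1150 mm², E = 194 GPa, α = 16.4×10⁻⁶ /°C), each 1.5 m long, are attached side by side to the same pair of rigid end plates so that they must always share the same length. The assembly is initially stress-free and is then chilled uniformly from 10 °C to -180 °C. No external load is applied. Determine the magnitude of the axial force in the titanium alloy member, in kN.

P ≈ 146 kN (compressive in the titanium alloy)

The stainless steel has the larger α, so on cooling it would change length more than the titanium alloy if both were free. The rigid plates force a common final length, so the stainless steel is put into tension and the titanium alloy into compression, with equal and opposite forces P (no external load).
Compatibility of the two members (thermal + elastic change equal): (α₁ − α₂)ΔT = P·[1/(A₁E₁) + 1/(A₂E₂)].
|α₁ − α₂|·ΔT = 7.6×10⁻⁶ × 190 = 0.001444.
1/(A₁E₁) + 1/(A₂E₂) = 1/(1675×110×10³) + 1/(1150×194×10³) = 9.91×10⁻⁹ N⁻¹.
So P = 0.001444 / 9.91×10⁻⁹ = 145.7 kN.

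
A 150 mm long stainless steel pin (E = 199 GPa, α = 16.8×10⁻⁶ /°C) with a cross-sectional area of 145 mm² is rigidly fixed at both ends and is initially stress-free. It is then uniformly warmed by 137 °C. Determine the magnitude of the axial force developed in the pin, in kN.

P ≈ 66.4 kN (compressive)

Full restraint means ε = 0, so the stress is σ = EαΔT = 199×10³ × 16.8×10⁻⁶ × 137 = 458 MPa.
Axial force P = σA = 458 × 145 = 66410 N = 66.41 kN, compressive.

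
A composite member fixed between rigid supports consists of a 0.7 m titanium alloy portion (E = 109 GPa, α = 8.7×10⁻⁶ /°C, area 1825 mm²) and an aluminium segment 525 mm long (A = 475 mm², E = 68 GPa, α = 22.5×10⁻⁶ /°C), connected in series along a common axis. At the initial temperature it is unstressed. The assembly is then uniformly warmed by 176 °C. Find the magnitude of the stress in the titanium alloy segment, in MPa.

With the walls removed the bar would change length by δ_free = Σ αᵢΔT Lᵢ = 8.7×10⁻⁶×176×700 + 22.5×10⁻⁶×176×525 = 3.151 mm.
The rigid supports impose zero overall length change; the single axial force P common to all segments must satisfy P Σ Lᵢ/(AᵢEᵢ) = δ_free.
The series flexibility is Σ Lᵢ/(AᵢEᵢ) = 700/(1825×109×10³) + 525/(475×68×10³) = 1.977×10⁻⁵ mm/N.
Hence P = δ_free / Σ(L/AE) = 3.151/1.977×10⁻⁵ = 159.4 kN (compressive).
σ_{titanium alloy} = P / A = 159400 / 1825 = 87.32 MPa.

σ ≈ 87.3 MPa (compressive)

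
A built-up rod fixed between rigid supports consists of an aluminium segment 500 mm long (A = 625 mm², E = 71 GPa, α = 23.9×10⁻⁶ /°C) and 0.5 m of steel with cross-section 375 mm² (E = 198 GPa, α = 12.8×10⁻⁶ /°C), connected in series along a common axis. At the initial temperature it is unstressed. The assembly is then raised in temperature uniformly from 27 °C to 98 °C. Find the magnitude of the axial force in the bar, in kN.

P ≈ 72.4 kN (compressive)

If the supports were absent, the total length change would be Σ αᵢΔT Lᵢ = 23.9×10⁻⁶×71×500 + 12.8×10⁻⁶×71×500 = 1.303 mm.
The walls prevent any net length change, so an axial force P (same in every segment) develops. Compatibility: P · Σ Lᵢ/(AᵢEᵢ) = δ_free.
Σ Lᵢ/(AᵢEᵢ) = 500/(625×71×10³) + 500/(375×198×10³) = 1.8×10⁻⁵ mm/N.
So P = 1.303 / 1.8×10⁻⁵ = 72.37 kN, compressive.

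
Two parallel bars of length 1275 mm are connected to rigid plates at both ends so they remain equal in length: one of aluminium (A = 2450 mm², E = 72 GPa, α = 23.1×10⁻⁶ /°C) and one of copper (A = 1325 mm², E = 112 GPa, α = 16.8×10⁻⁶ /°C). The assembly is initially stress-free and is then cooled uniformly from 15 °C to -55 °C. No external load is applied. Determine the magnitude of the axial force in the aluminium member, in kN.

Equilibrium of a rigid end plate with no external load gives equal and opposite internal forces ±P in the two members. Since α_{aluminium} > α_{copper}, cooling drives the aluminium into tension and the copper into compression.
Equating the net (thermal + elastic) strains gives |α₁ − α₂|·ΔT = P·[1/(A₁E₁) + 1/(A₂E₂)].
|α₁ − α₂|·ΔT = 6.3×10⁻⁶ × 70 = 0.000441.
1/(A₁E₁) + 1/(A₂E₂) = 1/(2450×72×10³) + 1/(1325×112×10³) = 1.241×10⁻⁸ N⁻¹.
P = 0.000441 / 1.241×10⁻⁸ = 35540 N = 35.54 kN.

P ≈ 35.5 kN (tensile in the aluminium)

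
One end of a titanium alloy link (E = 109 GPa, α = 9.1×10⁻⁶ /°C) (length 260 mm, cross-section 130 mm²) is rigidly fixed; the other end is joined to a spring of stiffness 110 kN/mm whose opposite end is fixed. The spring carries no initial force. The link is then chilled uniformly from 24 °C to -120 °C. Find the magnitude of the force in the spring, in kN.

If the spring were absent the link would shorten by αΔT L = 9.1×10⁻⁶ × 144 × 260 = 0.3407 mm.
Let P be the tensile force in the spring. The link extends elastically by PL/(AE) and the spring stretches by P/k; together these equal δ_free.
So P = δ_free / [L/(AE) + 1/k] = 0.3407 / [ 260/(130×109×10³) + 1/(110×10³) ].
P = 0.3407 / 2.744×10⁻⁵ = 12420 N.

P ≈ 12.4 kN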